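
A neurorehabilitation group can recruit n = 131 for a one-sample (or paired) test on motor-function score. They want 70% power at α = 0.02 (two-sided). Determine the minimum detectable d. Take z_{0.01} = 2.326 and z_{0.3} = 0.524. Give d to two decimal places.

d_min ≈ 0.25

For a single sample (or paired design) of n = 131: d_min = (z_{α/2} + z_β)/√n.
z-sum = 2.326 + 0.524 = 2.850.
d_min = 2.850 / √131 = 2.850 / 11.446 = 0.249.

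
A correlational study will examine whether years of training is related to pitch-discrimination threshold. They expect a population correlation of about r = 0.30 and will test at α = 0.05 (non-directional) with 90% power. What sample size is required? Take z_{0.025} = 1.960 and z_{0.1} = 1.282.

n = 113

Fisher's z: C = ½·ln((1+r)/(1−r)) = ½·ln(1.8571) = 0.3095.
n = ((z_{α/2} + z_β)/C)² + 3.
(1.960 + 1.282) / 0.3095 = 3.242 / 0.3095 = 10.475.
n = 10.475² + 3 = 109.72 + 3 = 112.7.
Round up.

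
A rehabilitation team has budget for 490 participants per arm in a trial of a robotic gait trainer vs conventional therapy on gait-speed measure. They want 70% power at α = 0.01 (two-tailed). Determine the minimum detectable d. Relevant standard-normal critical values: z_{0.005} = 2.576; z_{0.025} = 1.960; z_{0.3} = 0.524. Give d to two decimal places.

For two independent groups of n = 490 each: d_min = (z_{α/2} + z_β)·√(2/n).
z-sum = 2.576 + 0.524 = 3.100.
d_min = 3.100 × √(2/490) = 3.100 × 0.0639 = 0.198.

d_min ≈ 0.20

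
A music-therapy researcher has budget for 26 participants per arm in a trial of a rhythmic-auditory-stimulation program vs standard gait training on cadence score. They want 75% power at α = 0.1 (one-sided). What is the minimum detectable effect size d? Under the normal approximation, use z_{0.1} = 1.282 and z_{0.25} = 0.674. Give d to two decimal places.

For two independent groups of n = 26 each: d_min = (z_{α} + z_β)·√(2/n).
z-sum = 1.282 + 0.674 = 1.956.
d_min = 1.956 × √(2/26) = 1.956 × 0.2774 = 0.542.

d_min ≈ 0.54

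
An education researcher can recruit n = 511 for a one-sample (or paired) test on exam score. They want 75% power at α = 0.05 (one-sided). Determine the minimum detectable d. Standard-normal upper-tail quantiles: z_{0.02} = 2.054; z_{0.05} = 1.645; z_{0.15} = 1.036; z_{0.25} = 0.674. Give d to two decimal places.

For a single sample (or paired design) of n = 511: d_min = (z_{α} + z_β)/√n.
z-sum = 1.645 + 0.674 = 2.319.
d_min = 2.319 / √511 = 2.319 / 22.605 = 0.103.

d_min ≈ 0.10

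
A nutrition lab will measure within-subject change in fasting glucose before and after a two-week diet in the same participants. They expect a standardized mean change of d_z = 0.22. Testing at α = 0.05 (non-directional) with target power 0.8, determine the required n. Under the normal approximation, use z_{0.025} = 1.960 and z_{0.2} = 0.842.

For a paired (one-sample on differences) test: n = ((z_{α/2} + z_β) / d)².
z_{α/2} + z_β = 1.960 + 0.842 = 2.802.
n = (2.802 / 0.22)² = 12.736² = 162.21.
Round up.

n = 163 pairs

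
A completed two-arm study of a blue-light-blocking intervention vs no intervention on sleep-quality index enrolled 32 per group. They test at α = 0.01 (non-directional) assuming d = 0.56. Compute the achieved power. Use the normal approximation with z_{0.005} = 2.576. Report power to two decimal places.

power ≈ 0.37

For two equal groups, power = Φ(d·√(n/2) − z_{α/2}).
d·√(n/2) = 0.56 × √(32/2) = 0.56 × 4.000 = 2.240.
z_β = 2.240 − 2.576 = -0.336.
Power = Φ(-0.336) = 0.368.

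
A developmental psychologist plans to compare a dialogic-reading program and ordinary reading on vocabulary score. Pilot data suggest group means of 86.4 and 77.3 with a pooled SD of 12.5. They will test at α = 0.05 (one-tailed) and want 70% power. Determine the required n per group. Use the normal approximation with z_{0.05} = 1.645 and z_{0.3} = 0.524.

n = 18 per group

Cohen's d = |M₁ − M₂| / SD_pooled = |86.4 − 77.3| / 12.5 = 9.1 / 12.5 = 0.728.
For two independent groups with equal n: n = 2·((z_{α} + z_β) / d)².
z_{α} + z_β = 1.645 + 0.524 = 2.169.
n = 2 × (2.169 / 0.728)² = 2 × 2.979² = 2 × 8.88 = 17.8.
Round up to the next whole participant.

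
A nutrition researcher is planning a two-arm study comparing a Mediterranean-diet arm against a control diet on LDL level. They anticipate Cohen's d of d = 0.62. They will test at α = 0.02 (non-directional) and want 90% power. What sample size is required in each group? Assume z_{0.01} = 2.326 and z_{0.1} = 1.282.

n = 68 per group

For two independent groups with equal n: n = 2·((z_{α/2} + z_β) / d)².
z_{α/2} + z_β = 2.326 + 1.282 = 3.608.
n = 2 × (3.608 / 0.62)² = 2 × 5.819² = 2 × 33.86 = 67.7.
Round up to the next whole participant.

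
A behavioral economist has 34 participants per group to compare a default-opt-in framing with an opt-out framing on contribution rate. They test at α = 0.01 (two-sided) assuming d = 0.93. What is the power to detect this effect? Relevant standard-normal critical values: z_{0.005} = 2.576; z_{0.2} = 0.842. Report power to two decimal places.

power ≈ 0.90

For two equal groups, power = Φ(d·√(n/2) − z_{α/2}).
d·√(n/2) = 0.93 × √(34/2) = 0.93 × 4.123 = 3.834.
z_β = 3.834 − 2.576 = 1.258.
Power = Φ(1.258) = 0.896.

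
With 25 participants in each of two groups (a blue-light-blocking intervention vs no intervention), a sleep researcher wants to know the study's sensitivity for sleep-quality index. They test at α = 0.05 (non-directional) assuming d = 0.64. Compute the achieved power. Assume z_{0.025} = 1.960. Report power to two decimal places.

For two equal groups, power = Φ(d·√(n/2) − z_{α/2}).
d·√(n/2) = 0.64 × √(25/2) = 0.64 × 3.536 = 2.263.
z_β = 2.263 − 1.960 = 0.303.
Power = Φ(0.303) = 0.619.

power ≈ 0.62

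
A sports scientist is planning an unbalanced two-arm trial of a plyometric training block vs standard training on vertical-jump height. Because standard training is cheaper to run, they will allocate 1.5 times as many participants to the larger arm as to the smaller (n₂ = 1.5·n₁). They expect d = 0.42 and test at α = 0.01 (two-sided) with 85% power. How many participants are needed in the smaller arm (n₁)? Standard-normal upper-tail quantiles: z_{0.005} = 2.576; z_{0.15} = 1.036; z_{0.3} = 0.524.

With allocation ratio k = n₂/n₁ = 1.5, Var(x̄₁−x̄₂) = σ²(1/n₁ + 1/(k·n₁)) = σ²·(k+1)/(k·n₁).
So n₁ = (1 + 1/k)·((z_{α/2} + z_β)/d)² = 1.667 × (3.612/0.42)².
n₁ = 1.667 × 73.96 = 123.3.
Round up: n₁ = 124, giving n₂ = 1.5 × 124 = 186.

n₁ = 124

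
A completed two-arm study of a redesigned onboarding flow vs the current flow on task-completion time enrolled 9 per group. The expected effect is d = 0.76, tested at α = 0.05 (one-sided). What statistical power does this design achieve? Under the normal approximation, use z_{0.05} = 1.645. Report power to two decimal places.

For two equal groups, power = Φ(d·√(n/2) − z_{α}).
d·√(n/2) = 0.76 × √(9/2) = 0.76 × 2.121 = 1.612.
z_β = 1.612 − 1.645 = -0.033.
Power = Φ(-0.033) = 0.487.

power ≈ 0.49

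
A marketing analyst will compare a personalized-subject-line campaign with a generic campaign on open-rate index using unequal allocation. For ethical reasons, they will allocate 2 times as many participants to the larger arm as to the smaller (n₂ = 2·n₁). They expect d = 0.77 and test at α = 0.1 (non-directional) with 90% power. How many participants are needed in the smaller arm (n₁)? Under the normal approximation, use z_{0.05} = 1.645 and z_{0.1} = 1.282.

With allocation ratio k = n₂/n₁ = 2, Var(x̄₁−x̄₂) = σ²(1/n₁ + 1/(k·n₁)) = σ²·(k+1)/(k·n₁).
So n₁ = (1 + 1/k)·((z_{α/2} + z_β)/d)² = 1.500 × (2.927/0.77)².
n₁ = 1.500 × 14.45 = 21.7.
Round up: n₁ = 22, giving n₂ = 2 × 22 = 44.

n₁ = 22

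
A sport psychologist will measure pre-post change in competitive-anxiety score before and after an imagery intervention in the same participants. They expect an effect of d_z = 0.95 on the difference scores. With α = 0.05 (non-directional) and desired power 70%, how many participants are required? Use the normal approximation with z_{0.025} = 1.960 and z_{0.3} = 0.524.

For a paired (one-sample on differences) test: n = ((z_{α/2} + z_β) / d)².
z_{α/2} + z_β = 1.960 + 0.524 = 2.484.
n = (2.484 / 0.95)² = 2.615² = 6.84.
Round up.

n = 7 pairs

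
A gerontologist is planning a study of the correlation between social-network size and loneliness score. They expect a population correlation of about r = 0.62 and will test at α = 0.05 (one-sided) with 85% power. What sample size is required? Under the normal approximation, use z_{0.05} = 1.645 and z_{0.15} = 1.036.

Fisher's z: C = ½·ln((1+r)/(1−r)) = ½·ln(4.2632) = 0.7250.
n = ((z_{α} + z_β)/C)² + 3.
(1.645 + 1.036) / 0.7250 = 2.681 / 0.7250 = 3.698.
n = 3.698² + 3 = 13.67 + 3 = 16.7.
Round up.

n = 17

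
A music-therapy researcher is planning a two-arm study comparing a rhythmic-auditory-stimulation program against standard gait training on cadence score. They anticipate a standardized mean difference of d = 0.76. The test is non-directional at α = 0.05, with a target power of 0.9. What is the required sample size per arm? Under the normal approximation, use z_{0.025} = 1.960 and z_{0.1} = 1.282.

For two independent groups with equal n: n = 2·((z_{α/2} + z_β) / d)².
z_{α/2} + z_β = 1.960 + 1.282 = 3.242.
n = 2 × (3.242 / 0.76)² = 2 × 4.266² = 2 × 18.20 = 36.4.
Round up to the next whole participant.

n = 37 per group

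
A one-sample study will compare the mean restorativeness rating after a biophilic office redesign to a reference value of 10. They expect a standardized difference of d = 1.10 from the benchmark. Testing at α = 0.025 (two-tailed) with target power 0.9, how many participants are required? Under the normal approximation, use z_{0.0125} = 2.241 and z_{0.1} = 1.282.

n = 11

For a one-sample test: n = ((z_{α/2} + z_β) / d)².
z_{α/2} + z_β = 2.241 + 1.282 = 3.523.
n = (3.523 / 1.10)² = 3.203² = 10.26.
Round up.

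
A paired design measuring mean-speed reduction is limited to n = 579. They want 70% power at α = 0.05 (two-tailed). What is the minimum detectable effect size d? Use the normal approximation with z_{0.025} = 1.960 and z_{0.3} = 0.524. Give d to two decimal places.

d_min ≈ 0.10

For a single sample (or paired design) of n = 579: d_min = (z_{α/2} + z_β)/√n.
z-sum = 1.960 + 0.524 = 2.484.
d_min = 2.484 / √579 = 2.484 / 24.062 = 0.103.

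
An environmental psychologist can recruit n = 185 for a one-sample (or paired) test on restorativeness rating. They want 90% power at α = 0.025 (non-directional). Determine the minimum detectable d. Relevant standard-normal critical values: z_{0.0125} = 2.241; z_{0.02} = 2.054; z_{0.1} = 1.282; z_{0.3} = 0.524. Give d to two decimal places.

d_min ≈ 0.26

For a single sample (or paired design) of n = 185: d_min = (z_{α/2} + z_β)/√n.
z-sum = 2.241 + 1.282 = 3.523.
d_min = 3.523 / √185 = 3.523 / 13.601 = 0.259.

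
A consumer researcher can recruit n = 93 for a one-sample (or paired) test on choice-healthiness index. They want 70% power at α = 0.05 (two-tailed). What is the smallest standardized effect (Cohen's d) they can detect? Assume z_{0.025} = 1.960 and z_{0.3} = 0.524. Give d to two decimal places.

d_min ≈ 0.26

For a single sample (or paired design) of n = 93: d_min = (z_{α/2} + z_β)/√n.
z-sum = 1.960 + 0.524 = 2.484.
d_min = 2.484 / √93 = 2.484 / 9.644 = 0.258.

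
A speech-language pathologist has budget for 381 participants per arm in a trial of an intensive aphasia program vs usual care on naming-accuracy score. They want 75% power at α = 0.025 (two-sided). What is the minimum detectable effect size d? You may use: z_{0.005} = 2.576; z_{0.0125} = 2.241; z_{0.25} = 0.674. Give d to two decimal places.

For two independent groups of n = 381 each: d_min = (z_{α/2} + z_β)·√(2/n).
z-sum = 2.241 + 0.674 = 2.915.
d_min = 2.915 × √(2/381) = 2.915 × 0.0725 = 0.211.

d_min ≈ 0.21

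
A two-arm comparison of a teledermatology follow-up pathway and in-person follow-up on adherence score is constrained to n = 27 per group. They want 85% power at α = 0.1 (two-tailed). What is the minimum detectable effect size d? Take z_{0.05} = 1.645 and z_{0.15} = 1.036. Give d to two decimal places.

d_min ≈ 0.73

For two independent groups of n = 27 each: d_min = (z_{α/2} + z_β)·√(2/n).
z-sum = 1.645 + 1.036 = 2.681.
d_min = 2.681 × √(2/27) = 2.681 × 0.2722 = 0.730.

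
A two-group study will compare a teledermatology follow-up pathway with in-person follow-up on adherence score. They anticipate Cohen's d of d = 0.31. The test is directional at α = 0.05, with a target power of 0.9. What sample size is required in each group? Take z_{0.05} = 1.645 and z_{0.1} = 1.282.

n = 179 per group

For two independent groups with equal n: n = 2·((z_{α} + z_β) / d)².
z_{α} + z_β = 1.645 + 1.282 = 2.927.
n = 2 × (2.927 / 0.31)² = 2 × 9.442² = 2 × 89.15 = 178.3.
Round up to the next whole participant.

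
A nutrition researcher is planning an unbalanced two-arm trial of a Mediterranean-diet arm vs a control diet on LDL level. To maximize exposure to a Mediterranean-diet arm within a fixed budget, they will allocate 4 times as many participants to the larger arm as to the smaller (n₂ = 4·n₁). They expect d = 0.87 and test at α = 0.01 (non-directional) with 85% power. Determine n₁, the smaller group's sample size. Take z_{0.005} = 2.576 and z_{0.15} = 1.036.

With allocation ratio k = n₂/n₁ = 4, Var(x̄₁−x̄₂) = σ²(1/n₁ + 1/(k·n₁)) = σ²·(k+1)/(k·n₁).
So n₁ = (1 + 1/k)·((z_{α/2} + z_β)/d)² = 1.250 × (3.612/0.87)².
n₁ = 1.250 × 17.24 = 21.5.
Round up: n₁ = 22, giving n₂ = 4 × 22 = 88.

n₁ = 22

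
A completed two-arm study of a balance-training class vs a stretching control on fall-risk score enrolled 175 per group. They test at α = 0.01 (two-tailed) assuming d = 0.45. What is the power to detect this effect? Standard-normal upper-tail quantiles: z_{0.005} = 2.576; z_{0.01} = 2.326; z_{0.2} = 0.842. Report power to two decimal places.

For two equal groups, power = Φ(d·√(n/2) − z_{α/2}).
d·√(n/2) = 0.45 × √(175/2) = 0.45 × 9.354 = 4.209.
z_β = 4.209 − 2.576 = 1.633.
Power = Φ(1.633) = 0.949.

power ≈ 0.95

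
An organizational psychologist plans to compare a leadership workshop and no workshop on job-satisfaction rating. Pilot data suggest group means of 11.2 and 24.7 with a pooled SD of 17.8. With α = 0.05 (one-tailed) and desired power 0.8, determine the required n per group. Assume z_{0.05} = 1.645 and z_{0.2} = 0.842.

Cohen's d = |M₁ − M₂| / SD_pooled = |11.2 − 24.7| / 17.8 = 13.5 / 17.8 = 0.758.
For two independent groups with equal n: n = 2·((z_{α} + z_β) / d)².
z_{α} + z_β = 1.645 + 0.842 = 2.487.
n = 2 × (2.487 / 0.758)² = 2 × 3.281² = 2 × 10.76 = 21.5.
Round up to the next whole participant.

n = 22 per group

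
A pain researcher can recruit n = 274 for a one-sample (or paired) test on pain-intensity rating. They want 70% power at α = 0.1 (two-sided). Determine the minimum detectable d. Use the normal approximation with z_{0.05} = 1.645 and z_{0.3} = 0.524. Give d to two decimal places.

d_min ≈ 0.13

For a single sample (or paired design) of n = 274: d_min = (z_{α/2} + z_β)/√n.
z-sum = 1.645 + 0.524 = 2.169.
d_min = 2.169 / √274 = 2.169 / 16.553 = 0.131.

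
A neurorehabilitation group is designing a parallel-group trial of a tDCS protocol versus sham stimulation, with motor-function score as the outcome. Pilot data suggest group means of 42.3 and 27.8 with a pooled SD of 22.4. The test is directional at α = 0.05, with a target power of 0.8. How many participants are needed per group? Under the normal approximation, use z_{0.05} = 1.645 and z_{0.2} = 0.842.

n = 30 per group

Cohen's d = |M₁ − M₂| / SD_pooled = |42.3 − 27.8| / 22.4 = 14.5 / 22.4 = 0.647.
For two independent groups with equal n: n = 2·((z_{α} + z_β) / d)².
z_{α} + z_β = 1.645 + 0.842 = 2.487.
n = 2 × (2.487 / 0.647)² = 2 × 3.844² = 2 × 14.78 = 29.6.
Round up to the next whole participant.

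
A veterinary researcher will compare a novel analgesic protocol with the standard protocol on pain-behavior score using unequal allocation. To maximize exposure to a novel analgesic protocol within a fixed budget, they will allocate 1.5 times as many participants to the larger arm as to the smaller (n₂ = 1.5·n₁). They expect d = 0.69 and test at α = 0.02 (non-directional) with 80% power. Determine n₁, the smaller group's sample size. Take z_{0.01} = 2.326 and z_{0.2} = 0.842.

n₁ = 36

With allocation ratio k = n₂/n₁ = 1.5, Var(x̄₁−x̄₂) = σ²(1/n₁ + 1/(k·n₁)) = σ²·(k+1)/(k·n₁).
So n₁ = (1 + 1/k)·((z_{α/2} + z_β)/d)² = 1.667 × (3.168/0.69)².
n₁ = 1.667 × 21.08 = 35.1.
Round up: n₁ = 36, giving n₂ = 1.5 × 36 = 54.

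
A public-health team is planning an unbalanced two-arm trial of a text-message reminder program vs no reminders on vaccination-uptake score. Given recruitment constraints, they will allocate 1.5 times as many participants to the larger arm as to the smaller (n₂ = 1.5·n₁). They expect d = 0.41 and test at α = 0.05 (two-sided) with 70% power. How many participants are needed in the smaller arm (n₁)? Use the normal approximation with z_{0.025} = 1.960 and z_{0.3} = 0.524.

n₁ = 62

With allocation ratio k = n₂/n₁ = 1.5, Var(x̄₁−x̄₂) = σ²(1/n₁ + 1/(k·n₁)) = σ²·(k+1)/(k·n₁).
So n₁ = (1 + 1/k)·((z_{α/2} + z_β)/d)² = 1.667 × (2.484/0.41)².
n₁ = 1.667 × 36.71 = 61.2.
Round up: n₁ = 62, giving n₂ = 1.5 × 62 = 93.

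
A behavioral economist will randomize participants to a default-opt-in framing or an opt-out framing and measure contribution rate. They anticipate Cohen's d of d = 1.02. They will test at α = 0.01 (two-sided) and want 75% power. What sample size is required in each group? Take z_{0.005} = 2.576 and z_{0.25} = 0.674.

n = 21 per group

For two independent groups with equal n: n = 2·((z_{α/2} + z_β) / d)².
z_{α/2} + z_β = 2.576 + 0.674 = 3.250.
n = 2 × (3.250 / 1.02)² = 2 × 3.186² = 2 × 10.15 = 20.3.
Round up to the next whole participant.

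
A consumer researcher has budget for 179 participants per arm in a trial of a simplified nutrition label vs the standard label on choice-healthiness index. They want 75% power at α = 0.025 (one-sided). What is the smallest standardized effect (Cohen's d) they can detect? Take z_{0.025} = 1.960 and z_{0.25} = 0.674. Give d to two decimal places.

For two independent groups of n = 179 each: d_min = (z_{α} + z_β)·√(2/n).
z-sum = 1.960 + 0.674 = 2.634.
d_min = 2.634 × √(2/179) = 2.634 × 0.1057 = 0.278.

d_min ≈ 0.28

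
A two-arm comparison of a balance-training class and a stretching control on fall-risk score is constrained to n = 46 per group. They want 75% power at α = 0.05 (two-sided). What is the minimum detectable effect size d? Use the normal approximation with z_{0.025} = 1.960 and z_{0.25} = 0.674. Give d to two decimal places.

For two independent groups of n = 46 each: d_min = (z_{α/2} + z_β)·√(2/n).
z-sum = 1.960 + 0.674 = 2.634.
d_min = 2.634 × √(2/46) = 2.634 × 0.2085 = 0.549.

d_min ≈ 0.55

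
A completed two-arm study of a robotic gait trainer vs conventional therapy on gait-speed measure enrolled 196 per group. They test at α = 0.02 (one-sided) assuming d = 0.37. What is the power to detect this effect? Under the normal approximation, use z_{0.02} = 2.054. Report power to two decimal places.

power ≈ 0.95

For two equal groups, power = Φ(d·√(n/2) − z_{α}).
d·√(n/2) = 0.37 × √(196/2) = 0.37 × 9.899 = 3.663.
z_β = 3.663 − 2.054 = 1.609.
Power = Φ(1.609) = 0.946.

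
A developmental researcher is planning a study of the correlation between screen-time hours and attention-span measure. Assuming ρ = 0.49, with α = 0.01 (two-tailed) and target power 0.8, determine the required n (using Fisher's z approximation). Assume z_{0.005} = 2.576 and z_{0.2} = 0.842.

n = 44

Fisher's z: C = ½·ln((1+r)/(1−r)) = ½·ln(2.9216) = 0.5361.
n = ((z_{α/2} + z_β)/C)² + 3.
(2.576 + 0.842) / 0.5361 = 3.418 / 0.5361 = 6.376.
n = 6.376² + 3 = 40.65 + 3 = 43.6.
Round up.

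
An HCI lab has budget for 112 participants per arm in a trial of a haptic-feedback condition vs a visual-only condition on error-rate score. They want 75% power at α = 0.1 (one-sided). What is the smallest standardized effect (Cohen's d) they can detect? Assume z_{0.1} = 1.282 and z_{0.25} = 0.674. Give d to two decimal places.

d_min ≈ 0.26

For two independent groups of n = 112 each: d_min = (z_{α} + z_β)·√(2/n).
z-sum = 1.282 + 0.674 = 1.956.
d_min = 1.956 × √(2/112) = 1.956 × 0.1336 = 0.261.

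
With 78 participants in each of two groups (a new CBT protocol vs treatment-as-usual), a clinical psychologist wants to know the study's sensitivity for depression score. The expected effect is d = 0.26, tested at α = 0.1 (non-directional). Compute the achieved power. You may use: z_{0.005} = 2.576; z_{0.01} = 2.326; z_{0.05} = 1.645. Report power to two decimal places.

For two equal groups, power = Φ(d·√(n/2) − z_{α/2}).
d·√(n/2) = 0.26 × √(78/2) = 0.26 × 6.245 = 1.624.
z_β = 1.624 − 1.645 = -0.021.
Power = Φ(-0.021) = 0.492.

power ≈ 0.49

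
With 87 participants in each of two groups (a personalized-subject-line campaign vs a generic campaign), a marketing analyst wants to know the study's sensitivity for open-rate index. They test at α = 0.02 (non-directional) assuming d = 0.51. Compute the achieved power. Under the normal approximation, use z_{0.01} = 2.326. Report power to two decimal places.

power ≈ 0.85

For two equal groups, power = Φ(d·√(n/2) − z_{α/2}).
d·√(n/2) = 0.51 × √(87/2) = 0.51 × 6.595 = 3.364.
z_β = 3.364 − 2.326 = 1.038.
Power = Φ(1.038) = 0.850.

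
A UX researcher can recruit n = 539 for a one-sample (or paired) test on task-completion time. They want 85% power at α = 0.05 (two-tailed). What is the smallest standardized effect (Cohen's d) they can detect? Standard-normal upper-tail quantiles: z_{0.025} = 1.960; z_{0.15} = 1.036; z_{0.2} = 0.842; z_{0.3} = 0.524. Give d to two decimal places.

For a single sample (or paired design) of n = 539: d_min = (z_{α/2} + z_β)/√n.
z-sum = 1.960 + 1.036 = 2.996.
d_min = 2.996 / √539 = 2.996 / 23.216 = 0.129.

d_min ≈ 0.13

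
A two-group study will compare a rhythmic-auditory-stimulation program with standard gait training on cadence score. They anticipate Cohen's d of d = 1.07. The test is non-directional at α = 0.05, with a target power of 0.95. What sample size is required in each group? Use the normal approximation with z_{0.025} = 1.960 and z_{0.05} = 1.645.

n = 23 per group

For two independent groups with equal n: n = 2·((z_{α/2} + z_β) / d)².
z_{α/2} + z_β = 1.960 + 1.645 = 3.605.
n = 2 × (3.605 / 1.07)² = 2 × 3.369² = 2 × 11.35 = 22.7.
Round up to the next whole participant.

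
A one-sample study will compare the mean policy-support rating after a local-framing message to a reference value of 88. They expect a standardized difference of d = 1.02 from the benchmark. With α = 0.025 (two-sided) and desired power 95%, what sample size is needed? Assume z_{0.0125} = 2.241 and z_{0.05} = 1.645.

For a one-sample test: n = ((z_{α/2} + z_β) / d)².
z_{α/2} + z_β = 2.241 + 1.645 = 3.886.
n = (3.886 / 1.02)² = 3.810² = 14.51.
Round up.

n = 15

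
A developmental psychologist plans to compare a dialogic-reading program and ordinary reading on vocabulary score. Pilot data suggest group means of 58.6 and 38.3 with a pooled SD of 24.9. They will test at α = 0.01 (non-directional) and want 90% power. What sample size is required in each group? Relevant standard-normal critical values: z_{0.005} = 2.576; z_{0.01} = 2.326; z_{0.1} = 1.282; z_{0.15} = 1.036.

Cohen's d = |M₁ − M₂| / SD_pooled = |58.6 − 38.3| / 24.9 = 20.3 / 24.9 = 0.815.
For two independent groups with equal n: n = 2·((z_{α/2} + z_β) / d)².
z_{α/2} + z_β = 2.576 + 1.282 = 3.858.
n = 2 × (3.858 / 0.815)² = 2 × 4.734² = 2 × 22.41 = 44.8.
Round up to the next whole participant.

n = 45 per group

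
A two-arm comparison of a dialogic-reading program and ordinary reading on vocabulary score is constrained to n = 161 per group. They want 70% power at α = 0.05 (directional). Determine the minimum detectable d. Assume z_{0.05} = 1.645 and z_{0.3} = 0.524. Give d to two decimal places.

d_min ≈ 0.24

For two independent groups of n = 161 each: d_min = (z_{α} + z_β)·√(2/n).
z-sum = 1.645 + 0.524 = 2.169.
d_min = 2.169 × √(2/161) = 2.169 × 0.1115 = 0.242.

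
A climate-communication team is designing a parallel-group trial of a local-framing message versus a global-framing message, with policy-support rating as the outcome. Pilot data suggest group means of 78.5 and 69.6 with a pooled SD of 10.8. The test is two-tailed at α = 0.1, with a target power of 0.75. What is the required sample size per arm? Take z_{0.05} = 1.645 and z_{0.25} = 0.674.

Cohen's d = |M₁ − M₂| / SD_pooled = |78.5 − 69.6| / 10.8 = 8.9 / 10.8 = 0.824.
For two independent groups with equal n: n = 2·((z_{α/2} + z_β) / d)².
z_{α/2} + z_β = 1.645 + 0.674 = 2.319.
n = 2 × (2.319 / 0.824)² = 2 × 2.814² = 2 × 7.92 = 15.8.
Round up to the next whole participant.

n = 16 per group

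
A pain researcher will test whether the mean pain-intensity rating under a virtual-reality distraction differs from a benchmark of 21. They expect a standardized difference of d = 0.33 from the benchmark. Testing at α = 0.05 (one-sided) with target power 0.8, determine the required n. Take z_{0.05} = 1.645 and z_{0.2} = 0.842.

n = 57

For a one-sample test: n = ((z_{α} + z_β) / d)².
z_{α} + z_β = 1.645 + 0.842 = 2.487.
n = (2.487 / 0.33)² = 7.536² = 56.80.
Round up.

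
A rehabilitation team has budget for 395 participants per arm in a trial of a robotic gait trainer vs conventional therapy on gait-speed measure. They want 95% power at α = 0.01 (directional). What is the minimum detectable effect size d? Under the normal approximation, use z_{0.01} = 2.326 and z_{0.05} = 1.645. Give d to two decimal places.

d_min ≈ 0.28

For two independent groups of n = 395 each: d_min = (z_{α} + z_β)·√(2/n).
z-sum = 2.326 + 1.645 = 3.971.
d_min = 3.971 × √(2/395) = 3.971 × 0.0712 = 0.283.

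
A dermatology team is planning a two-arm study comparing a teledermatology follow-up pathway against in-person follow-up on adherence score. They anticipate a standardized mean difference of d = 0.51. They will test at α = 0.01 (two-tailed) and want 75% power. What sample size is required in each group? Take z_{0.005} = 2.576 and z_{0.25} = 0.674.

n = 82 per group

For two independent groups with equal n: n = 2·((z_{α/2} + z_β) / d)².
z_{α/2} + z_β = 2.576 + 0.674 = 3.250.
n = 2 × (3.250 / 0.51)² = 2 × 6.373² = 2 × 40.61 = 81.2.
Round up to the next whole participant.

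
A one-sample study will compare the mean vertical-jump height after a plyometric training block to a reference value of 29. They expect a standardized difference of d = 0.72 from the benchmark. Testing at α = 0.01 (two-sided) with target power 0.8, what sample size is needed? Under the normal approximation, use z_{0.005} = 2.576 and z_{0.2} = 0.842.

For a one-sample test: n = ((z_{α/2} + z_β) / d)².
z_{α/2} + z_β = 2.576 + 0.842 = 3.418.
n = (3.418 / 0.72)² = 4.747² = 22.54.
Round up.

n = 23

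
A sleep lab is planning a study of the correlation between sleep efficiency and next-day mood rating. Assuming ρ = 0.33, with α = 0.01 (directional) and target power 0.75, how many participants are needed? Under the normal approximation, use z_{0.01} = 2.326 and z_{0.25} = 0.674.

Fisher's z: C = ½·ln((1+r)/(1−r)) = ½·ln(1.9851) = 0.3428.
n = ((z_{α} + z_β)/C)² + 3.
(2.326 + 0.674) / 0.3428 = 3.000 / 0.3428 = 8.751.
n = 8.751² + 3 = 76.59 + 3 = 79.6.
Round up.

n = 80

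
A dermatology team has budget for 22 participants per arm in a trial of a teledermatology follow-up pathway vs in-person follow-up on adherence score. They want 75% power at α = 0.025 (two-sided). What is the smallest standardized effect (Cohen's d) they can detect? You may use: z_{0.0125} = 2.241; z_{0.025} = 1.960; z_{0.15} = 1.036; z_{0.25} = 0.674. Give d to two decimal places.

For two independent groups of n = 22 each: d_min = (z_{α/2} + z_β)·√(2/n).
z-sum = 2.241 + 0.674 = 2.915.
d_min = 2.915 × √(2/22) = 2.915 × 0.3015 = 0.879.

d_min ≈ 0.88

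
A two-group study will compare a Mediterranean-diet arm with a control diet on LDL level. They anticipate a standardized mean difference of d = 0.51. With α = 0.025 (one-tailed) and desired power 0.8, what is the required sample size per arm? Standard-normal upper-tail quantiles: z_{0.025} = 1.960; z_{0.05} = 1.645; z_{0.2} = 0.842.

For two independent groups with equal n: n = 2·((z_{α} + z_β) / d)².
z_{α} + z_β = 1.960 + 0.842 = 2.802.
n = 2 × (2.802 / 0.51)² = 2 × 5.494² = 2 × 30.19 = 60.4.
Round up to the next whole participant.

n = 61 per group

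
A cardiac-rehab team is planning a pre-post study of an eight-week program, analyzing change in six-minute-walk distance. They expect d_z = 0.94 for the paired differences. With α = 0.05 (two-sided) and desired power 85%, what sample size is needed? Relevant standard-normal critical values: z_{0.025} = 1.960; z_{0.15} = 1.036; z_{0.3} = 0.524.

n = 11 pairs

For a paired (one-sample on differences) test: n = ((z_{α/2} + z_β) / d)².
z_{α/2} + z_β = 1.960 + 1.036 = 2.996.
n = (2.996 / 0.94)² = 3.187² = 10.16.
Round up.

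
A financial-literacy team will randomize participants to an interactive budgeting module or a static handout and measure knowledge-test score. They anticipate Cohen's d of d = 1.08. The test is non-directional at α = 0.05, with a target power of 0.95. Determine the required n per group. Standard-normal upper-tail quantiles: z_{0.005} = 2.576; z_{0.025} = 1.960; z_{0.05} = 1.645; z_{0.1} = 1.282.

For two independent groups with equal n: n = 2·((z_{α/2} + z_β) / d)².
z_{α/2} + z_β = 1.960 + 1.645 = 3.605.
n = 2 × (3.605 / 1.08)² = 2 × 3.338² = 2 × 11.14 = 22.3.
Round up to the next whole participant.

n = 23 per group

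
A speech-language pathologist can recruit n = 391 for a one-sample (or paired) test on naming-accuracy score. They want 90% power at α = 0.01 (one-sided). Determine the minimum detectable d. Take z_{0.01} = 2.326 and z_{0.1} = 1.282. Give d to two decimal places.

d_min ≈ 0.18

For a single sample (or paired design) of n = 391: d_min = (z_{α} + z_β)/√n.
z-sum = 2.326 + 1.282 = 3.608.
d_min = 3.608 / √391 = 3.608 / 19.774 = 0.182.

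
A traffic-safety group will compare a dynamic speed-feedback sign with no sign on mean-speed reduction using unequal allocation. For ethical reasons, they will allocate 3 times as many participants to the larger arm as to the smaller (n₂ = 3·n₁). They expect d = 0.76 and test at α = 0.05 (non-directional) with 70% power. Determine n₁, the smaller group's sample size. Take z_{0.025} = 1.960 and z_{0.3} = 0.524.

n₁ = 15

With allocation ratio k = n₂/n₁ = 3, Var(x̄₁−x̄₂) = σ²(1/n₁ + 1/(k·n₁)) = σ²·(k+1)/(k·n₁).
So n₁ = (1 + 1/k)·((z_{α/2} + z_β)/d)² = 1.333 × (2.484/0.76)².
n₁ = 1.333 × 10.68 = 14.2.
Round up: n₁ = 15, giving n₂ = 3 × 15 = 45.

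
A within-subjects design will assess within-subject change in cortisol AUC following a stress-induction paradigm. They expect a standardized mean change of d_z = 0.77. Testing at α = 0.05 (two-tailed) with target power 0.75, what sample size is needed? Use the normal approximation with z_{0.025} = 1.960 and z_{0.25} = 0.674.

For a paired (one-sample on differences) test: n = ((z_{α/2} + z_β) / d)².
z_{α/2} + z_β = 1.960 + 0.674 = 2.634.
n = (2.634 / 0.77)² = 3.421² = 11.70.
Round up.

n = 12 pairs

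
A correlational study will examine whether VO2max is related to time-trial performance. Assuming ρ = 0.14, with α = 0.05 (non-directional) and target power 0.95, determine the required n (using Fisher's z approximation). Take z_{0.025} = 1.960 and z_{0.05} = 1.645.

Fisher's z: C = ½·ln((1+r)/(1−r)) = ½·ln(1.3256) = 0.1409.
n = ((z_{α/2} + z_β)/C)² + 3.
(1.960 + 1.645) / 0.1409 = 3.605 / 0.1409 = 25.586.
n = 25.586² + 3 = 654.62 + 3 = 657.6.
Round up.

n = 658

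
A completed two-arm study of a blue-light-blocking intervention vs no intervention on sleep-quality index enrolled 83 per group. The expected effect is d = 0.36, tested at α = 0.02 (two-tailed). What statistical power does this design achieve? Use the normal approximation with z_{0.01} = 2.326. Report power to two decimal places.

For two equal groups, power = Φ(d·√(n/2) − z_{α/2}).
d·√(n/2) = 0.36 × √(83/2) = 0.36 × 6.442 = 2.319.
z_β = 2.319 − 2.326 = -0.007.
Power = Φ(-0.007) = 0.497.

power ≈ 0.50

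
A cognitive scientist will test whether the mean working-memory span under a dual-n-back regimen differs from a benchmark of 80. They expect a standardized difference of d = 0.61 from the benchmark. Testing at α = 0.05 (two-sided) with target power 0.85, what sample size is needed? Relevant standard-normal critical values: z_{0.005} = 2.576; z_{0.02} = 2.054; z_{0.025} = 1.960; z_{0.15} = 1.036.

n = 25

For a one-sample test: n = ((z_{α/2} + z_β) / d)².
z_{α/2} + z_β = 1.960 + 1.036 = 2.996.
n = (2.996 / 0.61)² = 4.911² = 24.12.
Round up.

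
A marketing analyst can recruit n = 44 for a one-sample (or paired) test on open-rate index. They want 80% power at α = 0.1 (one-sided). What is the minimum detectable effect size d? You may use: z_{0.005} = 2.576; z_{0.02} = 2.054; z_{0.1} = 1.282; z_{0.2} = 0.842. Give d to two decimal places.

For a single sample (or paired design) of n = 44: d_min = (z_{α} + z_β)/√n.
z-sum = 1.282 + 0.842 = 2.124.
d_min = 2.124 / √44 = 2.124 / 6.633 = 0.320.

d_min ≈ 0.32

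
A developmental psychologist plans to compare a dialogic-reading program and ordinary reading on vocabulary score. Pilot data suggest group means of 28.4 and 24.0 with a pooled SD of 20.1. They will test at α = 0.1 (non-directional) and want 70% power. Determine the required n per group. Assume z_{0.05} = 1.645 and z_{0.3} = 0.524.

n = 197 per group

Cohen's d = |M₁ − M₂| / SD_pooled = |28.4 − 24.0| / 20.1 = 4.4 / 20.1 = 0.219.
For two independent groups with equal n: n = 2·((z_{α/2} + z_β) / d)².
z_{α/2} + z_β = 1.645 + 0.524 = 2.169.
n = 2 × (2.169 / 0.219)² = 2 × 9.904² = 2 × 98.09 = 196.2.
Round up to the next whole participant.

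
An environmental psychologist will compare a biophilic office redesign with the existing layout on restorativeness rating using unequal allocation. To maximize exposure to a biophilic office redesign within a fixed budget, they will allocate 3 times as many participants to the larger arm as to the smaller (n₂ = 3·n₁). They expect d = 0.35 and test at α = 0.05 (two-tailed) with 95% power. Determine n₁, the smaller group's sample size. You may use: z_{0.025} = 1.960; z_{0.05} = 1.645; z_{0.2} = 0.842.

With allocation ratio k = n₂/n₁ = 3, Var(x̄₁−x̄₂) = σ²(1/n₁ + 1/(k·n₁)) = σ²·(k+1)/(k·n₁).
So n₁ = (1 + 1/k)·((z_{α/2} + z_β)/d)² = 1.333 × (3.605/0.35)².
n₁ = 1.333 × 106.09 = 141.5.
Round up: n₁ = 142, giving n₂ = 3 × 142 = 426.

n₁ = 142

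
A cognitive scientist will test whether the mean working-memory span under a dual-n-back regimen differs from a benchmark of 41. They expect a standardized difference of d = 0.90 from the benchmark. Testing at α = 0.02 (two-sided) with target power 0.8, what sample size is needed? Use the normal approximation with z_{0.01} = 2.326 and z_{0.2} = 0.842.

For a one-sample test: n = ((z_{α/2} + z_β) / d)².
z_{α/2} + z_β = 2.326 + 0.842 = 3.168.
n = (3.168 / 0.90)² = 3.520² = 12.39.
Round up.

n = 13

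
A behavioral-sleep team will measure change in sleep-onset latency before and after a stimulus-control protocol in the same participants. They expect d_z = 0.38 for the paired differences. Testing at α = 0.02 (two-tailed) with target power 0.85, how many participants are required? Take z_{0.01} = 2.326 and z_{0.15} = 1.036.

n = 79 pairs

For a paired (one-sample on differences) test: n = ((z_{α/2} + z_β) / d)².
z_{α/2} + z_β = 2.326 + 1.036 = 3.362.
n = (3.362 / 0.38)² = 8.847² = 78.28.
Round up.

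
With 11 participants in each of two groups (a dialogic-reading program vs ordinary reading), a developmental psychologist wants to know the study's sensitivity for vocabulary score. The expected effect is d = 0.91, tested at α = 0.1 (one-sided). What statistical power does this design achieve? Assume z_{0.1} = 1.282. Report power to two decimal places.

For two equal groups, power = Φ(d·√(n/2) − z_{α}).
d·√(n/2) = 0.91 × √(11/2) = 0.91 × 2.345 = 2.134.
z_β = 2.134 − 1.282 = 0.852.
Power = Φ(0.852) = 0.803.

power ≈ 0.80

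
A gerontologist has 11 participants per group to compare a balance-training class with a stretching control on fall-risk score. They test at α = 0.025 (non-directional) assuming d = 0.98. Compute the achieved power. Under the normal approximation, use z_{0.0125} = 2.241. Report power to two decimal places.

power ≈ 0.52

For two equal groups, power = Φ(d·√(n/2) − z_{α/2}).
d·√(n/2) = 0.98 × √(11/2) = 0.98 × 2.345 = 2.298.
z_β = 2.298 − 2.241 = 0.057.
Power = Φ(0.057) = 0.523.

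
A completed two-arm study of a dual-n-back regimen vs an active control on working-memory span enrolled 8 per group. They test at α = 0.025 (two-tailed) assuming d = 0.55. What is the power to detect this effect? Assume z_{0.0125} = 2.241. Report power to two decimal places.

For two equal groups, power = Φ(d·√(n/2) − z_{α/2}).
d·√(n/2) = 0.55 × √(8/2) = 0.55 × 2.000 = 1.100.
z_β = 1.100 − 2.241 = -1.141.
Power = Φ(-1.141) = 0.127.

power ≈ 0.13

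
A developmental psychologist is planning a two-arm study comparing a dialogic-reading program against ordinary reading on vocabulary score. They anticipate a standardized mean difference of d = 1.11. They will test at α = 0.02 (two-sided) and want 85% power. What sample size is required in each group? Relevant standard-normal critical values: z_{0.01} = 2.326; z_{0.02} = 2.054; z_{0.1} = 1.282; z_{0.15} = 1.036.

n = 19 per group

For two independent groups with equal n: n = 2·((z_{α/2} + z_β) / d)².
z_{α/2} + z_β = 2.326 + 1.036 = 3.362.
n = 2 × (3.362 / 1.11)² = 2 × 3.029² = 2 × 9.17 = 18.3.
Round up to the next whole participant.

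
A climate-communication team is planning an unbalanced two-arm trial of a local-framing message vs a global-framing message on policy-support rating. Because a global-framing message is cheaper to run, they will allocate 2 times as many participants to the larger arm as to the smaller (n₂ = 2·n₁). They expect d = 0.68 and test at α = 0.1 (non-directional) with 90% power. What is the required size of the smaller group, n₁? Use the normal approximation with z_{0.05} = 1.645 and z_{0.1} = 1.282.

n₁ = 28

With allocation ratio k = n₂/n₁ = 2, Var(x̄₁−x̄₂) = σ²(1/n₁ + 1/(k·n₁)) = σ²·(k+1)/(k·n₁).
So n₁ = (1 + 1/k)·((z_{α/2} + z_β)/d)² = 1.500 × (2.927/0.68)².
n₁ = 1.500 × 18.53 = 27.8.
Round up: n₁ = 28, giving n₂ = 2 × 28 = 56.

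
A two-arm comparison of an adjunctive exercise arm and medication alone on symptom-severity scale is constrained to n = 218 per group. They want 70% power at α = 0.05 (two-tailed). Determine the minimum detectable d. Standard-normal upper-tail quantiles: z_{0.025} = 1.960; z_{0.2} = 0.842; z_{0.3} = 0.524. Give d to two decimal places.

d_min ≈ 0.24

For two independent groups of n = 218 each: d_min = (z_{α/2} + z_β)·√(2/n).
z-sum = 1.960 + 0.524 = 2.484.
d_min = 2.484 × √(2/218) = 2.484 × 0.0958 = 0.238.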